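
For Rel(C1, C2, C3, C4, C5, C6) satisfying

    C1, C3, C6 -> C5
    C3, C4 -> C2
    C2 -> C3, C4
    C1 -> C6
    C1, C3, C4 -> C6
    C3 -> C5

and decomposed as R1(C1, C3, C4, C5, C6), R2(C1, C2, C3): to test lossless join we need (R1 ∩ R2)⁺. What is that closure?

C1, C3, C5, C6

R1 ∩ R2 = {C1, C3}.
C1 → C6 applies, adding C6
C3 → C5 applies, adding C5
Closure: {C1, C3, C5, C6}.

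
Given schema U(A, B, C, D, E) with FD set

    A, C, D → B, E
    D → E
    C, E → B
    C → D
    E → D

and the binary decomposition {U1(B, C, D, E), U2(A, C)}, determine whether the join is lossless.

Yes

Common attributes: U1 ∩ U2 = {C}.
Closure of {C}: C → D applies, adding D; D → E applies, adding E; C, E → B applies, adding B. So (C)⁺ = {B, C, D, E}.
This closure contains every attribute of U1, so U1 ∩ U2 → U1. The join is lossless.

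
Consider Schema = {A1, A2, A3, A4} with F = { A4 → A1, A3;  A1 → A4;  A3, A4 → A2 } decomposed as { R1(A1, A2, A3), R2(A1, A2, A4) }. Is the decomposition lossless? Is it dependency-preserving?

Lossless test: (A1, A2)⁺ = {A1, A2, A3, A4}, which contains all of one fragment — lossless.
Dependency preservation: A4 → A1, A3; A3, A4 → A2 are not contained in any single fragment, but the restricted closure of each left-hand side across the fragments still reaches the right-hand side; the remaining FDs each lie inside some fragment. All dependencies are preserved.

lossless and dependency-preserving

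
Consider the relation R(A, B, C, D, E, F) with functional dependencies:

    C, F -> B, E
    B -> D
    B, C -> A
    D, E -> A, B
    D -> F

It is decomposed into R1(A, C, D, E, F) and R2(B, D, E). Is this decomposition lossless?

Yes

Common attributes: R1 ∩ R2 = {D, E}.
Closure of {D, E}: D, E → A, B applies, adding A, B; D → F applies, adding F. So (D, E)⁺ = {A, B, D, E, F}.
This closure contains every attribute of R2, so R1 ∩ R2 → R2. The join is lossless.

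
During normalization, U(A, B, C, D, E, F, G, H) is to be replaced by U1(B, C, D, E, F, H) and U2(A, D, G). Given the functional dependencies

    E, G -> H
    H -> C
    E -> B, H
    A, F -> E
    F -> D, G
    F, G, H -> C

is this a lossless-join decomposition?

No

Common attributes: U1 ∩ U2 = {D}.
No dependency enlarges {D}, so (D)⁺ = {D}.
The closure contains neither all of U1 = {B, C, D, E, F, H} nor all of U2 = {A, D, G}, so the common attributes are not a superkey of either fragment. The join is lossy.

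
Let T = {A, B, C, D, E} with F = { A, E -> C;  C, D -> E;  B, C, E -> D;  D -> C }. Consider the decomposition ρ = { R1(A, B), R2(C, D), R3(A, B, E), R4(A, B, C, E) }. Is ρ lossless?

Chase test. Columns are A, B, C, D, E; row i has aⱼ where attribute j ∈ Ri, else bᵢⱼ.
Initial tableau (one row per fragment):
  row 1: a1 a2 b13 b14 b15
  row 2: b21 b22 a3 a4 b25
  row 3: a1 a2 b33 b34 a5
  row 4: a1 a2 a3 b44 a5
Rows 3 and 4 agree on A, E; apply A, E→C and equate their C entries.
Rows 3 and 4 agree on B, C, E; apply B, C, E→D and equate their D entries.
No row becomes fully distinguished — the join is lossy.

No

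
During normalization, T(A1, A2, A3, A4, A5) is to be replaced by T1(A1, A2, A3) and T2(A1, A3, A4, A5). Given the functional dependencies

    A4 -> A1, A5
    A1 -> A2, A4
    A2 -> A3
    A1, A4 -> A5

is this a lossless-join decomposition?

Common attributes: T1 ∩ T2 = {A1, A3}.
Closure of {A1, A3}: A1 → A2, A4 applies, adding A2, A4; A1, A4 → A5 applies, adding A5. So (A1, A3)⁺ = {A1, A2, A3, A4, A5}.
This closure contains every attribute of T1, so T1 ∩ T2 → T1. The join is lossless.

Yes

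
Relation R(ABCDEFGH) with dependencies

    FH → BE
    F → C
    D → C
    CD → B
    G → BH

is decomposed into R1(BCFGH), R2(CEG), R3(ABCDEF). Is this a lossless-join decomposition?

No

Chase test. Columns are ABCDEFGH; row i has aⱼ where attribute j ∈ Ri, else bᵢⱼ.
Initial tableau (one row per fragment):
  row 1: b11 a2 a3 b14 b15 a6 a7 a8
  row 2: b21 b22 a3 b24 a5 b26 a7 b28
  row 3: a1 a2 a3 a4 a5 a6 b37 b38
Rows 1 and 2 agree on G; apply G→BH and equate their BH entries.
No row becomes fully distinguished — the join is lossy.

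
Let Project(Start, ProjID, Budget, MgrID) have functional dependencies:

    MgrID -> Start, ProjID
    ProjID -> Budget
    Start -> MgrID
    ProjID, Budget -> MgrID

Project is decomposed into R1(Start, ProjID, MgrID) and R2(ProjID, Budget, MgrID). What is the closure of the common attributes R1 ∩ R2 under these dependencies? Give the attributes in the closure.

Start, ProjID, Budget, MgrID

R1 ∩ R2 = {ProjID, MgrID}.
MgrID → Start, ProjID applies, adding Start
ProjID → Budget applies, adding Budget
Closure: {Start, ProjID, Budget, MgrID}.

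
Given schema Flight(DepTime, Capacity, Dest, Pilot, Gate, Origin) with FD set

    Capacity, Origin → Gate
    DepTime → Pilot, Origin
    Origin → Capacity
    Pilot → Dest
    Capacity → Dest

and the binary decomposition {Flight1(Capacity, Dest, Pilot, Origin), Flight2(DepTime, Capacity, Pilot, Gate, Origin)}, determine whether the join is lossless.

Common attributes: Flight1 ∩ Flight2 = {Capacity, Pilot, Origin}.
Closure of {Capacity, Pilot, Origin}: Capacity, Origin → Gate applies, adding Gate; Pilot → Dest applies, adding Dest. So (Capacity, Pilot, Origin)⁺ = {Capacity, Dest, Pilot, Gate, Origin}.
This closure contains every attribute of Flight1, so Flight1 ∩ Flight2 → Flight1. The join is lossless.

Yes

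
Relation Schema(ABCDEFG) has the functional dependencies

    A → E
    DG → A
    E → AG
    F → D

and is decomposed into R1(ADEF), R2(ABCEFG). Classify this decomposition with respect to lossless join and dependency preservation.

Lossless test: (AEF)⁺ = {ADEFG}, which contains all of one fragment — lossless.
Dependency preservation: the restricted closure of {DG} across the fragments never reaches {A}, so DG → A cannot be enforced without a join — not preserved.

lossless but not dependency-preserving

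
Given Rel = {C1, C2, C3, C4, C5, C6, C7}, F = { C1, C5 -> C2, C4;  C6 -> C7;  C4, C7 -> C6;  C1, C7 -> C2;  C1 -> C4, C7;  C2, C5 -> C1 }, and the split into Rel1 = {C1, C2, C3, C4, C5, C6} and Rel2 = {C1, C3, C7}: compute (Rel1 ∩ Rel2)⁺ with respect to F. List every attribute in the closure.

Rel1 ∩ Rel2 = {C1, C3}.
C1 → C4, C7 applies, adding C4, C7
C4, C7 → C6 applies, adding C6
C1, C7 → C2 applies, adding C2
Closure: {C1, C2, C3, C4, C6, C7}.

C1, C2, C3, C4, C6, C7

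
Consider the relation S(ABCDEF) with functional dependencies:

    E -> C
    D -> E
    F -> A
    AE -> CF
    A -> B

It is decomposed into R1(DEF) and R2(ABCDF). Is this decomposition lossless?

Common attributes: R1 ∩ R2 = {DF}.
Closure of {DF}: D → E applies, adding E; F → A applies, adding A; AE → CF applies, adding C; A → B applies, adding B. So (DF)⁺ = {ABCDEF}.
This closure contains every attribute of R1, so R1 ∩ R2 → R1. The join is lossless.

Yes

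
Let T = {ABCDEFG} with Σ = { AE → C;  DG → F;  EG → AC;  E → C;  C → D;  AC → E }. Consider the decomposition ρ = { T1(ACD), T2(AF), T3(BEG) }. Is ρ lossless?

No

Chase test. Columns are ABCDEFG; row i has aⱼ where attribute j ∈ Ti, else bᵢⱼ.
Initial tableau (one row per fragment):
  row 1: a1 b12 a3 a4 b15 b16 b17
  row 2: a1 b22 b23 b24 b25 a6 b27
  row 3: b31 a2 b33 b34 a5 b36 a7
No row becomes fully distinguished — the join is lossy.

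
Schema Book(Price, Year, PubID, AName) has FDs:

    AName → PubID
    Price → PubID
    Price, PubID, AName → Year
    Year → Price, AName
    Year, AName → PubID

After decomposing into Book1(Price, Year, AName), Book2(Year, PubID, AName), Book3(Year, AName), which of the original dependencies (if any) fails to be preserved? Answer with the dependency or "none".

Price → PubID

Check Price → PubID: no single fragment contains all of {Price, PubID}, and the restricted closure of {Price} across the fragments never reaches {PubID}.
AName → PubID is preserved.
Price, PubID, AName → Year is preserved.
Year → Price, AName is preserved.
Year, AName → PubID is preserved.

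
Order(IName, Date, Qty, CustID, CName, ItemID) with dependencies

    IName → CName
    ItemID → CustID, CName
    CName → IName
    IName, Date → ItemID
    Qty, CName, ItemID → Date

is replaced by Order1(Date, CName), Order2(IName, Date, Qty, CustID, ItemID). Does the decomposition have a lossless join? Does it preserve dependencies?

Lossless test: (Date)⁺ = {Date}, which is a superkey of neither fragment — lossy.
Dependency preservation: the restricted closure of {IName} across the fragments never reaches {CName}, so IName → CName cannot be enforced without a join — not preserved.

lossy and not dependency-preserving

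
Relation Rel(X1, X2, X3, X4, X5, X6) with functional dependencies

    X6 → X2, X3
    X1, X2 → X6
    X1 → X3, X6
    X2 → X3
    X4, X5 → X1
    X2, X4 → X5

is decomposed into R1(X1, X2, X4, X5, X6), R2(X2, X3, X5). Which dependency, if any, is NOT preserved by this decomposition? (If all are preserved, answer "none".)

none

X6 → X2, X3: restricted closure across fragments reaches X2, X3.
X1, X2 → X6 lies within R1.
X1 → X3, X6: restricted closure across fragments reaches X3, X6.
X2 → X3 lies within R2.
X4, X5 → X1 lies within R1.
X2, X4 → X5 lies within R1.
Every dependency is enforceable on the fragments, so the decomposition is dependency-preserving.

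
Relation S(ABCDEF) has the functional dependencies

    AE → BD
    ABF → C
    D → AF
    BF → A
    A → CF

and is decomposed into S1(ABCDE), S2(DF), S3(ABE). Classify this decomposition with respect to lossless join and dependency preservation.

Lossless test (chase): Rows 1 and 3 agree on AE; apply AE→BD and equate their BD entries. Rows 1 and 2 agree on D; apply D→AF and equate their AF entries. Rows 1 and 3 agree on D; apply D→AF and equate their AF entries. Rows 1 and 2 agree on A; apply A→CF and equate their CF entries. Rows 1 and 3 agree on A; apply A→CF and equate their CF entries. Row 1 is now all distinguished symbols — the join is lossless.
Dependency preservation: the restricted closure of {BF} across the fragments never reaches {A}, so BF → A cannot be enforced without a join — not preserved.

lossless but not dependency-preserving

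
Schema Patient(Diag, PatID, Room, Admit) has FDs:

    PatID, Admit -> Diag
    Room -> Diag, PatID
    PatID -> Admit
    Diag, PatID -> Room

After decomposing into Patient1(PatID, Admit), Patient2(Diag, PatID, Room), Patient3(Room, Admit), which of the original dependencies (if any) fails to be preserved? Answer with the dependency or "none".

PatID, Admit → Diag: restricted closure across fragments reaches Diag.
Room → Diag, PatID lies within Patient2.
PatID → Admit lies within Patient1.
Diag, PatID → Room lies within Patient2.
Every dependency is enforceable on the fragments, so the decomposition is dependency-preserving.

none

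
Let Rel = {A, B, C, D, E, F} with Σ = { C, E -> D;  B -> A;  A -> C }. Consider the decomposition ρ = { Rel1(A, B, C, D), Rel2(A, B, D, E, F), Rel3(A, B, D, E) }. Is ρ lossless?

Chase test. Columns are A, B, C, D, E, F; row i has aⱼ where attribute j ∈ Reli, else bᵢⱼ.
Initial tableau (one row per fragment):
  row 1: a1 a2 a3 a4 b15 b16
  row 2: a1 a2 b23 a4 a5 a6
  row 3: a1 a2 b33 a4 a5 b36
Rows 1 and 2 agree on A; apply A→C and equate their C entries.
Rows 1 and 3 agree on A; apply A→C and equate their C entries.
Row 2 is now all distinguished symbols — the join is lossless.

Yes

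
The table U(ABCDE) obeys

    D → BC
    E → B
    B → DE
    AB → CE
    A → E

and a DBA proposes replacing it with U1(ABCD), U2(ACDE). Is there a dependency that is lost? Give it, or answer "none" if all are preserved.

none

D → BC lies within U1.
E → B: restricted closure across fragments reaches B.
B → DE: restricted closure across fragments reaches DE.
AB → CE: restricted closure across fragments reaches CE.
A → E lies within U2.
Every dependency is enforceable on the fragments, so the decomposition is dependency-preserving.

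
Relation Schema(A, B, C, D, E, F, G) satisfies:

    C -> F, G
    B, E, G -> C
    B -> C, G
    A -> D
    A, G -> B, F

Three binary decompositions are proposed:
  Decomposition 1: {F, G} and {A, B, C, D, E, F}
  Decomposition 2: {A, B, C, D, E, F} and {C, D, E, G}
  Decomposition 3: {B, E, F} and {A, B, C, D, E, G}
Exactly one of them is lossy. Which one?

Decomposition 1: common = {F}, closure = {F} → lossy.
Decomposition 2: common = {C, D, E}, closure = {C, D, E, F, G} → lossless.
Decomposition 3: common = {B, E}, closure = {B, C, E, F, G} → lossless.

Decomposition 1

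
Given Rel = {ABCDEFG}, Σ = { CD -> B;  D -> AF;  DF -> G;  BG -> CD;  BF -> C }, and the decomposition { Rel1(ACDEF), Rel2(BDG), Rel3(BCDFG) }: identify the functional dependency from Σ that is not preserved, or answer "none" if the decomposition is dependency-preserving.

none

CD → B lies within Rel3.
D → AF lies within Rel1.
DF → G lies within Rel3.
BG → CD lies within Rel3.
BF → C lies within Rel3.
Every dependency is enforceable on the fragments, so the decomposition is dependency-preserving.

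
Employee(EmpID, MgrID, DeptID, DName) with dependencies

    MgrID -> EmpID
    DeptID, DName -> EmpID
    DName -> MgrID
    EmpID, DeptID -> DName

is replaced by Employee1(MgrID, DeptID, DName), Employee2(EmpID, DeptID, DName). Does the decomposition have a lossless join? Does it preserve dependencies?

Lossless test: (DeptID, DName)⁺ = {EmpID, MgrID, DeptID, DName}, which contains all of one fragment — lossless.
Dependency preservation: the restricted closure of {MgrID} across the fragments never reaches {EmpID}, so MgrID → EmpID cannot be enforced without a join — not preserved.

lossless but not dependency-preserving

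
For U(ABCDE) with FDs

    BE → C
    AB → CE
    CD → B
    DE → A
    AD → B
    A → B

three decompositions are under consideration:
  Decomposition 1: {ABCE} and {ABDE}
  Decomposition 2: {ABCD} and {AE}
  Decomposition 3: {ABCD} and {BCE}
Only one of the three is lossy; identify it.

Decomposition 1: common = {ABE}, closure = {ABCE} → lossless.
Decomposition 2: common = {A}, closure = {ABCE} → lossless.
Decomposition 3: common = {BC}, closure = {BC} → lossy.

Decomposition 3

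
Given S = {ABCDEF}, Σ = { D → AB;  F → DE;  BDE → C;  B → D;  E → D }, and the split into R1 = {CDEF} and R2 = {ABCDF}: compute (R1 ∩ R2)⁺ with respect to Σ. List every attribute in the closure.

R1 ∩ R2 = {CDF}.
D → AB applies, adding AB
F → DE applies, adding E
Closure: {ABCDEF}.

ABCDEF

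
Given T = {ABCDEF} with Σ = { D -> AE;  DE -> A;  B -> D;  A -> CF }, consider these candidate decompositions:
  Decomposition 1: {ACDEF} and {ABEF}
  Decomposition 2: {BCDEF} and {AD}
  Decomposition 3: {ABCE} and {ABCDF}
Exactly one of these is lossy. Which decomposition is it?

Decomposition 1

Decomposition 1: common = {AEF}, closure = {ACEF} → lossy.
Decomposition 2: common = {D}, closure = {ACDEF} → lossless.
Decomposition 3: common = {ABC}, closure = {ABCDEF} → lossless.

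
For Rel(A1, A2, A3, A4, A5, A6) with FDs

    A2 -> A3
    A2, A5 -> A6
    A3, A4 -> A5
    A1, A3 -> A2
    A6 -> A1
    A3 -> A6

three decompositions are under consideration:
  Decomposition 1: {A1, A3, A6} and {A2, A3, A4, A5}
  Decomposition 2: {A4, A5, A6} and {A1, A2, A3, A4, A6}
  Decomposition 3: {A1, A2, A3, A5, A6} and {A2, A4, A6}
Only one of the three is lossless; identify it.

Decomposition 1: common = {A3}, closure = {A1, A2, A3, A6} → lossless.
Decomposition 2: common = {A4, A6}, closure = {A1, A4, A6} → lossy.
Decomposition 3: common = {A2, A6}, closure = {A1, A2, A3, A6} → lossy.

Decomposition 1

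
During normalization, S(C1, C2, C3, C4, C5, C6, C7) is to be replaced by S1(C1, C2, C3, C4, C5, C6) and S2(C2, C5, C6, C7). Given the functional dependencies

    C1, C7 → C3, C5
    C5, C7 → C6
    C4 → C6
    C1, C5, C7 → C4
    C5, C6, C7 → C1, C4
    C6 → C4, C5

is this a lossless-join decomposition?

Common attributes: S1 ∩ S2 = {C2, C5, C6}.
Closure of {C2, C5, C6}: C6 → C4, C5 applies, adding C4. So (C2, C5, C6)⁺ = {C2, C4, C5, C6}.
The closure contains neither all of S1 = {C1, C2, C3, C4, C5, C6} nor all of S2 = {C2, C5, C6, C7}, so the common attributes are not a superkey of either fragment. The join is lossy.

No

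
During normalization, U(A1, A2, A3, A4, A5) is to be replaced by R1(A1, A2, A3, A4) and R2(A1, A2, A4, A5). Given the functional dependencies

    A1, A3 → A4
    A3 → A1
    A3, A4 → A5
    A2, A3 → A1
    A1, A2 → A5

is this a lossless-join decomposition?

Yes

Common attributes: R1 ∩ R2 = {A1, A2, A4}.
Closure of {A1, A2, A4}: A1, A2 → A5 applies, adding A5. So (A1, A2, A4)⁺ = {A1, A2, A4, A5}.
This closure contains every attribute of R2, so R1 ∩ R2 → R2. The join is lossless.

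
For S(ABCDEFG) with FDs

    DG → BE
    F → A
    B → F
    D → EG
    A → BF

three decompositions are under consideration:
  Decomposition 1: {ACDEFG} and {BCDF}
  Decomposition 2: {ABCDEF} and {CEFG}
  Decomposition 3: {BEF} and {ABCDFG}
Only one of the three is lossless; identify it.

Decomposition 1: common = {CDF}, closure = {ABCDEFG} → lossless.
Decomposition 2: common = {CEF}, closure = {ABCEF} → lossy.
Decomposition 3: common = {BF}, closure = {ABF} → lossy.

Decomposition 1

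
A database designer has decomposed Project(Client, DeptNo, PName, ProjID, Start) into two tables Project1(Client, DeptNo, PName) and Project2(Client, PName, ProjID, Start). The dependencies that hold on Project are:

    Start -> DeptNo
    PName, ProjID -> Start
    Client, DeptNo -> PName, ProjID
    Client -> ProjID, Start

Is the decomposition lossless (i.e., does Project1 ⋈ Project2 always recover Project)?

Yes

Common attributes: Project1 ∩ Project2 = {Client, PName}.
Closure of {Client, PName}: Client → ProjID, Start applies, adding ProjID, Start; Start → DeptNo applies, adding DeptNo. So (Client, PName)⁺ = {Client, DeptNo, PName, ProjID, Start}.
This closure contains every attribute of Project1, so Project1 ∩ Project2 → Project1. The join is lossless.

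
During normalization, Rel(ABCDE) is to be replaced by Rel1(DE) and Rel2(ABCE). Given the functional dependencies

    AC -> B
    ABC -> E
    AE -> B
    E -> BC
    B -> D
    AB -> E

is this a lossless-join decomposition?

Yes

Common attributes: Rel1 ∩ Rel2 = {E}.
Closure of {E}: E → BC applies, adding BC; B → D applies, adding D. So (E)⁺ = {BCDE}.
This closure contains every attribute of Rel1, so Rel1 ∩ Rel2 → Rel1. The join is lossless.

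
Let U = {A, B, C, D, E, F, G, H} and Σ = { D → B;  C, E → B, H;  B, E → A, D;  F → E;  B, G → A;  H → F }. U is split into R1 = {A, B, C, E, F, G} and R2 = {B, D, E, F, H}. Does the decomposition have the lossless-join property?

Common attributes: R1 ∩ R2 = {B, E, F}.
Closure of {B, E, F}: B, E → A, D applies, adding A, D. So (B, E, F)⁺ = {A, B, D, E, F}.
The closure contains neither all of R1 = {A, B, C, E, F, G} nor all of R2 = {B, D, E, F, H}, so the common attributes are not a superkey of either fragment. The join is lossy.

No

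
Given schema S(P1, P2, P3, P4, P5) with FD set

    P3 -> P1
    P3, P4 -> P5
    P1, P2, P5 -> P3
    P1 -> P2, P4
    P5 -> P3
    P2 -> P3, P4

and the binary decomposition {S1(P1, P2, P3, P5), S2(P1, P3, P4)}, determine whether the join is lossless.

Yes

Common attributes: S1 ∩ S2 = {P1, P3}.
Closure of {P1, P3}: P1 → P2, P4 applies, adding P2, P4; P3, P4 → P5 applies, adding P5. So (P1, P3)⁺ = {P1, P2, P3, P4, P5}.
This closure contains every attribute of S1, so S1 ∩ S2 → S1. The join is lossless.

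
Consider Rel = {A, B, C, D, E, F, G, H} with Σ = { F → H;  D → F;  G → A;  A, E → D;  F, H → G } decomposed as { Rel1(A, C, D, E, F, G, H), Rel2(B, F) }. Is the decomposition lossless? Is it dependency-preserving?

lossy but dependency-preserving

Lossless test: (F)⁺ = {A, F, G, H}, which is a superkey of neither fragment — lossy.
Dependency preservation: every FD's attributes lie within a single fragment, so each can be enforced locally — preserved.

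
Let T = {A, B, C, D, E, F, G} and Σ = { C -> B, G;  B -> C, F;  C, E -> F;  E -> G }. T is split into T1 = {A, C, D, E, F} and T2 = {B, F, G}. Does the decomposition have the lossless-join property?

No

Common attributes: T1 ∩ T2 = {F}.
No dependency enlarges {F}, so (F)⁺ = {F}.
The closure contains neither all of T1 = {A, C, D, E, F} nor all of T2 = {B, F, G}, so the common attributes are not a superkey of either fragment. The join is lossy.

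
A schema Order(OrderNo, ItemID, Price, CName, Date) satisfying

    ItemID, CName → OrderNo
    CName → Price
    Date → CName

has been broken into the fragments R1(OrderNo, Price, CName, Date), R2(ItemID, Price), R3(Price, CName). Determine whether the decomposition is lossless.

Chase test. Columns are OrderNo, ItemID, Price, CName, Date; row i has aⱼ where attribute j ∈ Ri, else bᵢⱼ.
Initial tableau (one row per fragment):
  row 1: a1 b12 a3 a4 a5
  row 2: b21 a2 a3 b24 b25
  row 3: b31 b32 a3 a4 b35
No row becomes fully distinguished — the join is lossy.

No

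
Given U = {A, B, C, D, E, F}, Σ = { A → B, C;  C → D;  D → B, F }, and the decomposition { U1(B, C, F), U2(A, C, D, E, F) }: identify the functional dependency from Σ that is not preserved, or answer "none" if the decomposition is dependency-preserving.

D → B, F

Check D → B, F: no single fragment contains all of {B, D, F}, and the restricted closure of {D} across the fragments never reaches {B, F}.
A → B, C is preserved.
C → D is preserved.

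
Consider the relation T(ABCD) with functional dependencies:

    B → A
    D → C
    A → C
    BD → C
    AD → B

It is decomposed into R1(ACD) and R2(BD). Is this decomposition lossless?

No

Common attributes: R1 ∩ R2 = {D}.
Closure of {D}: D → C applies, adding C. So (D)⁺ = {CD}.
The closure contains neither all of R1 = {ACD} nor all of R2 = {BD}, so the common attributes are not a superkey of either fragment. The join is lossy.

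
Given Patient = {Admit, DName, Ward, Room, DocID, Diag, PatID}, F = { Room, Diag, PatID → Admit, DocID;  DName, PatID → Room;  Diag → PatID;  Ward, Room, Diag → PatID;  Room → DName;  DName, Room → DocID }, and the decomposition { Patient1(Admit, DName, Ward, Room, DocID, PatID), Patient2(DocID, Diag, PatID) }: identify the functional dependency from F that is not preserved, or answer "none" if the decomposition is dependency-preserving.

Room, Diag, PatID → Admit, DocID

Check Room, Diag, PatID → Admit, DocID: no single fragment contains all of {Admit, Room, DocID, Diag, PatID}, and the restricted closure of {Room, Diag, PatID} across the fragments never reaches {Admit, DocID}.
DName, PatID → Room is preserved.
Diag → PatID is preserved.
Ward, Room, Diag → PatID is preserved.
Room → DName is preserved.
DName, Room → DocID is preserved.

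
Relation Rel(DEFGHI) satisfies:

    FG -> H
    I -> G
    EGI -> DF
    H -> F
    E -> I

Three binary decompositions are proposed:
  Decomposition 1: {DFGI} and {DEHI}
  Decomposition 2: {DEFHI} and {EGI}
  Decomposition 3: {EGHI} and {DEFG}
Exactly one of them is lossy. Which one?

Decomposition 1: common = {DI}, closure = {DGI} → lossy.
Decomposition 2: common = {EI}, closure = {DEFGHI} → lossless.
Decomposition 3: common = {EG}, closure = {DEFGHI} → lossless.

Decomposition 1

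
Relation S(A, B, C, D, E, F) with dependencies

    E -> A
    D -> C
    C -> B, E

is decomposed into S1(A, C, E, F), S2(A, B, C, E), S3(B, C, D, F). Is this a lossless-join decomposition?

Yes

Chase test. Columns are A, B, C, D, E, F; row i has aⱼ where attribute j ∈ Si, else bᵢⱼ.
Initial tableau (one row per fragment):
  row 1: a1 b12 a3 b14 a5 a6
  row 2: a1 a2 a3 b24 a5 b26
  row 3: b31 a2 a3 a4 b35 a6
Rows 1 and 2 agree on C; apply C→B, E and equate their B, E entries.
Rows 1 and 3 agree on C; apply C→B, E and equate their B, E entries.
Rows 1 and 3 agree on E; apply E→A and equate their A entries.
Row 3 is now all distinguished symbols — the join is lossless.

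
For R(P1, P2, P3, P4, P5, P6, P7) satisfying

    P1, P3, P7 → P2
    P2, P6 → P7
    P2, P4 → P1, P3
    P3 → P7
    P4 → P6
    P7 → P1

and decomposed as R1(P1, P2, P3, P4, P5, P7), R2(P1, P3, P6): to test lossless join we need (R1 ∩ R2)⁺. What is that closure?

P1, P2, P3, P7

R1 ∩ R2 = {P1, P3}.
P3 → P7 applies, adding P7
P1, P3, P7 → P2 applies, adding P2
Closure: {P1, P2, P3, P7}.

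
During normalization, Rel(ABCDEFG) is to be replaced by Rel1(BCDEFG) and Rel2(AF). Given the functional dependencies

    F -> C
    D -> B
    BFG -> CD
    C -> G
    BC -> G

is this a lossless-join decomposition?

No

Common attributes: Rel1 ∩ Rel2 = {F}.
Closure of {F}: F → C applies, adding C; C → G applies, adding G. So (F)⁺ = {CFG}.
The closure contains neither all of Rel1 = {BCDEFG} nor all of Rel2 = {AF}, so the common attributes are not a superkey of either fragment. The join is lossy.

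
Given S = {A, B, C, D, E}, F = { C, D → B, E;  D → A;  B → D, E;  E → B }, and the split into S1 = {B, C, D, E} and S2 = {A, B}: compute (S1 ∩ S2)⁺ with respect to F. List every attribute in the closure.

S1 ∩ S2 = {B}.
B → D, E applies, adding D, E
D → A applies, adding A
Closure: {A, B, D, E}.

A, B, D, E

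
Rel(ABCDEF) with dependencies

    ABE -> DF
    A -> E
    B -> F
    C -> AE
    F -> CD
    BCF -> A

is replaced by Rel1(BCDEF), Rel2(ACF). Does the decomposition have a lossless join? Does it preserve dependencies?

Lossless test: (CF)⁺ = {ACDEF}, which contains all of one fragment — lossless.
Dependency preservation: the restricted closure of {A} across the fragments never reaches {E}, so A → E cannot be enforced without a join — not preserved.

lossless but not dependency-preserving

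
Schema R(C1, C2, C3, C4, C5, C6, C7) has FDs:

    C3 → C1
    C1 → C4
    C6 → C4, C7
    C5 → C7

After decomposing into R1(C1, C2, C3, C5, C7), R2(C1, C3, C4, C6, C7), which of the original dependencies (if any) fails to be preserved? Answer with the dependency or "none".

C3 → C1 lies within R1.
C1 → C4 lies within R2.
C6 → C4, C7 lies within R2.
C5 → C7 lies within R1.
Every dependency is enforceable on the fragments, so the decomposition is dependency-preserving.

none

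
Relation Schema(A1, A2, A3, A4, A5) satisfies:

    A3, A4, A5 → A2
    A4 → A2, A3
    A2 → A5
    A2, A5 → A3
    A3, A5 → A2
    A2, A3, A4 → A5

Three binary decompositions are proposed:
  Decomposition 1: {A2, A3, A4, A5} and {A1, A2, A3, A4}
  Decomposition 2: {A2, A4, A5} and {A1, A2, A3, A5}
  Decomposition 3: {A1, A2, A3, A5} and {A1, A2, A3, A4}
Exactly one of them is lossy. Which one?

Decomposition 2

Decomposition 1: common = {A2, A3, A4}, closure = {A2, A3, A4, A5} → lossless.
Decomposition 2: common = {A2, A5}, closure = {A2, A3, A5} → lossy.
Decomposition 3: common = {A1, A2, A3}, closure = {A1, A2, A3, A5} → lossless.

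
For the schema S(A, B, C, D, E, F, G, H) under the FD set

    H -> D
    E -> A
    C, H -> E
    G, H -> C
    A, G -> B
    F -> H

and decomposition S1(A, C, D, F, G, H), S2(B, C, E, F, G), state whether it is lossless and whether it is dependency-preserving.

Lossless test: (C, F, G)⁺ = {A, B, C, D, E, F, G, H}, which contains all of one fragment — lossless.
Dependency preservation: the restricted closure of {E} across the fragments never reaches {A}, so E → A cannot be enforced without a join — not preserved.

lossless but not dependency-preserving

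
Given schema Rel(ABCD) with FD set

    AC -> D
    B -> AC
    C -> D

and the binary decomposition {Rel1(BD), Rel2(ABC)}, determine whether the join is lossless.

Yes

Common attributes: Rel1 ∩ Rel2 = {B}.
Closure of {B}: B → AC applies, adding AC; C → D applies, adding D. So (B)⁺ = {ABCD}.
This closure contains every attribute of Rel1, so Rel1 ∩ Rel2 → Rel1. The join is lossless.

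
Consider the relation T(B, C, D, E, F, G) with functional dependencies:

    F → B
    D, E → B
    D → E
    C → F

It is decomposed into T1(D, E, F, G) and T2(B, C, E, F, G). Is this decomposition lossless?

No

Common attributes: T1 ∩ T2 = {E, F, G}.
Closure of {E, F, G}: F → B applies, adding B. So (E, F, G)⁺ = {B, E, F, G}.
The closure contains neither all of T1 = {D, E, F, G} nor all of T2 = {B, C, E, F, G}, so the common attributes are not a superkey of either fragment. The join is lossy.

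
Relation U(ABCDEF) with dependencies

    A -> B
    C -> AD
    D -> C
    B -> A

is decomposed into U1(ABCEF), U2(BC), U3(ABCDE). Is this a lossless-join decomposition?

Chase test. Columns are ABCDEF; row i has aⱼ where attribute j ∈ Ui, else bᵢⱼ.
Initial tableau (one row per fragment):
  row 1: a1 a2 a3 b14 a5 a6
  row 2: b21 a2 a3 b24 b25 b26
  row 3: a1 a2 a3 a4 a5 b36
Rows 1 and 2 agree on C; apply C→AD and equate their AD entries.
Rows 1 and 3 agree on C; apply C→AD and equate their AD entries.
Row 1 is now all distinguished symbols — the join is lossless.

Yes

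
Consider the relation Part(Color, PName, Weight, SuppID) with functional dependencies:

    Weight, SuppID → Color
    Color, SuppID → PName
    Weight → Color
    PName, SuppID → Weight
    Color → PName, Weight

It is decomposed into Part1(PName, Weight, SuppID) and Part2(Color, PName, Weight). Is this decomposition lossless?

Common attributes: Part1 ∩ Part2 = {PName, Weight}.
Closure of {PName, Weight}: Weight → Color applies, adding Color. So (PName, Weight)⁺ = {Color, PName, Weight}.
This closure contains every attribute of Part2, so Part1 ∩ Part2 → Part2. The join is lossless.

Yes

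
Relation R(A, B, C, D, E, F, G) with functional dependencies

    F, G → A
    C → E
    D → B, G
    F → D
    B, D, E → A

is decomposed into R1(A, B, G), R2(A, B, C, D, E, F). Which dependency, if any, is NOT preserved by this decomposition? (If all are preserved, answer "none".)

D → B, G

Check D → B, G: no single fragment contains all of {B, D, G}, and the restricted closure of {D} across the fragments never reaches {B, G}.
F, G → A is preserved.
C → E is preserved.
F → D is preserved.
B, D, E → A is preserved.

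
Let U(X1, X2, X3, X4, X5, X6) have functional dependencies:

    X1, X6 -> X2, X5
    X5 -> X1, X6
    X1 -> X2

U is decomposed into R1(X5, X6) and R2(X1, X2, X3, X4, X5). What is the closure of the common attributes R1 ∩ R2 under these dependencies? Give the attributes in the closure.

X1, X2, X5, X6

R1 ∩ R2 = {X5}.
X5 → X1, X6 applies, adding X1, X6
X1 → X2 applies, adding X2
Closure: {X1, X2, X5, X6}.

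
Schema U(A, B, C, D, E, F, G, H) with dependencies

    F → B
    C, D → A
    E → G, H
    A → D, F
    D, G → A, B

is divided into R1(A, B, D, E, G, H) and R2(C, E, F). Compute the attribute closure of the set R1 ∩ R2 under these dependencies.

E, G, H

R1 ∩ R2 = {E}.
E → G, H applies, adding G, H
Closure: {E, G, H}.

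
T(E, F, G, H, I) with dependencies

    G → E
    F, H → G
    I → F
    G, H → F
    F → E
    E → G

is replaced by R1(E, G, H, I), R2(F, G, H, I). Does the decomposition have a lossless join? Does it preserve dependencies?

lossless and dependency-preserving

Lossless test: (G, H, I)⁺ = {E, F, G, H, I}, which contains all of one fragment — lossless.
Dependency preservation: F → E is not contained in any single fragment, but the restricted closure of its left-hand side across the fragments still reaches the right-hand side; the remaining FDs each lie inside some fragment. All dependencies are preserved.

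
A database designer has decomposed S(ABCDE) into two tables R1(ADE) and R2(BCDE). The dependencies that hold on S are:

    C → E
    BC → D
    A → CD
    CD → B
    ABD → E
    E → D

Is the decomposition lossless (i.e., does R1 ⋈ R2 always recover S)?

Common attributes: R1 ∩ R2 = {DE}.
No dependency enlarges {DE}, so (DE)⁺ = {DE}.
The closure contains neither all of R1 = {ADE} nor all of R2 = {BCDE}, so the common attributes are not a superkey of either fragment. The join is lossy.

No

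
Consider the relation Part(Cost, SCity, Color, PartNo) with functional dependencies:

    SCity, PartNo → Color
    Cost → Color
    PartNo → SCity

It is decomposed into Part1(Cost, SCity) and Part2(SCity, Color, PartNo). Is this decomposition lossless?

No

Common attributes: Part1 ∩ Part2 = {SCity}.
No dependency enlarges {SCity}, so (SCity)⁺ = {SCity}.
The closure contains neither all of Part1 = {Cost, SCity} nor all of Part2 = {SCity, Color, PartNo}, so the common attributes are not a superkey of either fragment. The join is lossy.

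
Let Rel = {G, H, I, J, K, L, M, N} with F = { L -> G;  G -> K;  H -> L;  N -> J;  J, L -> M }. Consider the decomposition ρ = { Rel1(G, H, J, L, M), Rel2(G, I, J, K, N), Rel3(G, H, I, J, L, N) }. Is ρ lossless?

Yes

Chase test. Columns are G, H, I, J, K, L, M, N; row i has aⱼ where attribute j ∈ Reli, else bᵢⱼ.
Initial tableau (one row per fragment):
  row 1: a1 a2 b13 a4 b15 a6 a7 b18
  row 2: a1 b22 a3 a4 a5 b26 b27 a8
  row 3: a1 a2 a3 a4 b35 a6 b37 a8
Rows 1 and 2 agree on G; apply G→K and equate their K entries.
Rows 1 and 3 agree on G; apply G→K and equate their K entries.
Rows 1 and 3 agree on J, L; apply J, L→M and equate their M entries.
Row 3 is now all distinguished symbols — the join is lossless.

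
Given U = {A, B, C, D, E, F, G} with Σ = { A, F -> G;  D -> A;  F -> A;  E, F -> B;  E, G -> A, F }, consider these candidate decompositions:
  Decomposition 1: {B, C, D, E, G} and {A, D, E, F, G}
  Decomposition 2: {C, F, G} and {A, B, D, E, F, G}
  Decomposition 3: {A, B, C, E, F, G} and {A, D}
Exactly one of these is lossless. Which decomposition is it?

Decomposition 1

Decomposition 1: common = {D, E, G}, closure = {A, B, D, E, F, G} → lossless.
Decomposition 2: common = {F, G}, closure = {A, F, G} → lossy.
Decomposition 3: common = {A}, closure = {A} → lossy.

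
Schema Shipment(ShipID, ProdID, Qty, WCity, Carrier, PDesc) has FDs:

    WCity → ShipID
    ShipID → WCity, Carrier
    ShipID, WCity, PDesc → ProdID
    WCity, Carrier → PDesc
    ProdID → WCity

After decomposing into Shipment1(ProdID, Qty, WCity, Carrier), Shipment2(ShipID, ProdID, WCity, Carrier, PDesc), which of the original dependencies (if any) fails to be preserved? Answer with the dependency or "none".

WCity → ShipID lies within Shipment2.
ShipID → WCity, Carrier lies within Shipment2.
ShipID, WCity, PDesc → ProdID lies within Shipment2.
WCity, Carrier → PDesc lies within Shipment2.
ProdID → WCity lies within Shipment1.
Every dependency is enforceable on the fragments, so the decomposition is dependency-preserving.

none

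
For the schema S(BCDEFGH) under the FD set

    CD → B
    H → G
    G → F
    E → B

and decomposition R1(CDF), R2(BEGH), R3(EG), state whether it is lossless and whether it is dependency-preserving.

lossy and not dependency-preserving

Lossless test (chase): Rows 2 and 3 agree on G; apply G→F and equate their F entries. Rows 2 and 3 agree on E; apply E→B and equate their B entries. No row becomes fully distinguished — the join is lossy.
Dependency preservation: the restricted closure of {CD} across the fragments never reaches {B}, so CD → B cannot be enforced without a join — not preserved.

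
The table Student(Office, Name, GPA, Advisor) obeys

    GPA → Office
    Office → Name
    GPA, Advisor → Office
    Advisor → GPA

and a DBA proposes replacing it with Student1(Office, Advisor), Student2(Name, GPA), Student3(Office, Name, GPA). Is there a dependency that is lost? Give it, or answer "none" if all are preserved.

Check Advisor → GPA: no single fragment contains all of {GPA, Advisor}, and the restricted closure of {Advisor} across the fragments never reaches {GPA}.
GPA → Office is preserved.
Office → Name is preserved.
GPA, Advisor → Office is preserved.

Advisor → GPA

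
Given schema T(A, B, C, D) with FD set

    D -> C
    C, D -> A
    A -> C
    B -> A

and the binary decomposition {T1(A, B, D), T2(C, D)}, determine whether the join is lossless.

Common attributes: T1 ∩ T2 = {D}.
Closure of {D}: D → C applies, adding C; C, D → A applies, adding A. So (D)⁺ = {A, C, D}.
This closure contains every attribute of T2, so T1 ∩ T2 → T2. The join is lossless.

Yes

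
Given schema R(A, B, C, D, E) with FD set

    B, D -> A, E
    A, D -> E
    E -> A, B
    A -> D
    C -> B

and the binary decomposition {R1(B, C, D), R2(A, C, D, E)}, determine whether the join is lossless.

Yes

Common attributes: R1 ∩ R2 = {C, D}.
Closure of {C, D}: C → B applies, adding B; B, D → A, E applies, adding A, E. So (C, D)⁺ = {A, B, C, D, E}.
This closure contains every attribute of R1, so R1 ∩ R2 → R1. The join is lossless.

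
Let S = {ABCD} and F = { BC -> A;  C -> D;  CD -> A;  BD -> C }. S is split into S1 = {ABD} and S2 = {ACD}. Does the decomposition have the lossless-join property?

Common attributes: S1 ∩ S2 = {AD}.
No dependency enlarges {AD}, so (AD)⁺ = {AD}.
The closure contains neither all of S1 = {ABD} nor all of S2 = {ACD}, so the common attributes are not a superkey of either fragment. The join is lossy.

No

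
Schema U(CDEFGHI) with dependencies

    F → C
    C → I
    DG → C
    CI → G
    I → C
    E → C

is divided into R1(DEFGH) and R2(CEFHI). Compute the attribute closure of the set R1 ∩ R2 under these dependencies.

R1 ∩ R2 = {EFH}.
F → C applies, adding C
C → I applies, adding I
CI → G applies, adding G
Closure: {CEFGHI}.

CEFGHI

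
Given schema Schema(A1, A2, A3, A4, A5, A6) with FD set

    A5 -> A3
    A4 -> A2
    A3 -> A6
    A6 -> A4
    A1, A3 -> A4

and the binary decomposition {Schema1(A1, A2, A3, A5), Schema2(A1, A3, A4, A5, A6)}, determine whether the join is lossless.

Yes

Common attributes: Schema1 ∩ Schema2 = {A1, A3, A5}.
Closure of {A1, A3, A5}: A3 → A6 applies, adding A6; A6 → A4 applies, adding A4; A4 → A2 applies, adding A2. So (A1, A3, A5)⁺ = {A1, A2, A3, A4, A5, A6}.
This closure contains every attribute of Schema1, so Schema1 ∩ Schema2 → Schema1. The join is lossless.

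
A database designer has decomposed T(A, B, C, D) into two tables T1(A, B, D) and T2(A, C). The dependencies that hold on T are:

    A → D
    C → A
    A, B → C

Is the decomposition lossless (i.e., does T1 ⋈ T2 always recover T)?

No

Common attributes: T1 ∩ T2 = {A}.
Closure of {A}: A → D applies, adding D. So (A)⁺ = {A, D}.
The closure contains neither all of T1 = {A, B, D} nor all of T2 = {A, C}, so the common attributes are not a superkey of either fragment. The join is lossy.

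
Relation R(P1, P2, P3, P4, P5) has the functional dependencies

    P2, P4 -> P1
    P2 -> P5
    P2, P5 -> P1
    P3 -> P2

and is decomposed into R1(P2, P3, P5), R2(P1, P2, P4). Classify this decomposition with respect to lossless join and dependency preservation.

lossy but dependency-preserving

Lossless test: (P2)⁺ = {P1, P2, P5}, which is a superkey of neither fragment — lossy.
Dependency preservation: P2, P5 → P1 is not contained in any single fragment, but the restricted closure of its left-hand side across the fragments still reaches the right-hand side; the remaining FDs each lie inside some fragment. All dependencies are preserved.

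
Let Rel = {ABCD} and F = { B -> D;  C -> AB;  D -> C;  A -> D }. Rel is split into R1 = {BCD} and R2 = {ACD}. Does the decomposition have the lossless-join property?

Common attributes: R1 ∩ R2 = {CD}.
Closure of {CD}: C → AB applies, adding AB. So (CD)⁺ = {ABCD}.
This closure contains every attribute of R1, so R1 ∩ R2 → R1. The join is lossless.

Yes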